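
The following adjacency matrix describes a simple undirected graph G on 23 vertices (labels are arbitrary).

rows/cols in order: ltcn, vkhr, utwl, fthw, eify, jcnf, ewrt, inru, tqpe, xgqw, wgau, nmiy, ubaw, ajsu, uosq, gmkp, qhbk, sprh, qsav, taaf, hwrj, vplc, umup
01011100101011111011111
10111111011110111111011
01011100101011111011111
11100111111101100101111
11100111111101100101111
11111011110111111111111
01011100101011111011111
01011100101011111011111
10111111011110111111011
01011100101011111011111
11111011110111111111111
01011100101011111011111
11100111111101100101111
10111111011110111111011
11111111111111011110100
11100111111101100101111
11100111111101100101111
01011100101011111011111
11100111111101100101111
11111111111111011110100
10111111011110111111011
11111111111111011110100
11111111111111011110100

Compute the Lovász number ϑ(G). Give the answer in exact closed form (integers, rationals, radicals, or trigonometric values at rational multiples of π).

deg(sprh) = 16; N(sprh) = {vkhr, fthw, eify, jcnf, tqpe, wgau, ubaw, ajsu, uosq, gmkp, qhbk, qsav, taaf, hwrj, vplc, umup}.
N(tqpe) = {ltcn, utwl, fthw, eify, jcnf, ewrt, inru, xgqw, wgau, nmiy, ubaw, uosq, gmkp, qhbk, sprh, qsav, taaf, vplc, umup}, |N(tqpe)| = 19.
deg(xgqw) = 16; N(xgqw) = {vkhr, fthw, eify, jcnf, tqpe, wgau, ubaw, ajsu, uosq, gmkp, qhbk, qsav, taaf, hwrj, vplc, umup}.
Vertex qsav has 17 neighbors: ltcn, vkhr, utwl, jcnf, ewrt, inru, tqpe, xgqw, wgau, nmiy, ajsu, uosq, sprh, taaf, hwrj, vplc, umup.
G = K_{7,6,4,4,2}: α = 7 = χ(Ḡ), so ϑ = 7.
Numerically 7.000000000.
Check 7 ≤ 7 ≤ 7: collapsed.

7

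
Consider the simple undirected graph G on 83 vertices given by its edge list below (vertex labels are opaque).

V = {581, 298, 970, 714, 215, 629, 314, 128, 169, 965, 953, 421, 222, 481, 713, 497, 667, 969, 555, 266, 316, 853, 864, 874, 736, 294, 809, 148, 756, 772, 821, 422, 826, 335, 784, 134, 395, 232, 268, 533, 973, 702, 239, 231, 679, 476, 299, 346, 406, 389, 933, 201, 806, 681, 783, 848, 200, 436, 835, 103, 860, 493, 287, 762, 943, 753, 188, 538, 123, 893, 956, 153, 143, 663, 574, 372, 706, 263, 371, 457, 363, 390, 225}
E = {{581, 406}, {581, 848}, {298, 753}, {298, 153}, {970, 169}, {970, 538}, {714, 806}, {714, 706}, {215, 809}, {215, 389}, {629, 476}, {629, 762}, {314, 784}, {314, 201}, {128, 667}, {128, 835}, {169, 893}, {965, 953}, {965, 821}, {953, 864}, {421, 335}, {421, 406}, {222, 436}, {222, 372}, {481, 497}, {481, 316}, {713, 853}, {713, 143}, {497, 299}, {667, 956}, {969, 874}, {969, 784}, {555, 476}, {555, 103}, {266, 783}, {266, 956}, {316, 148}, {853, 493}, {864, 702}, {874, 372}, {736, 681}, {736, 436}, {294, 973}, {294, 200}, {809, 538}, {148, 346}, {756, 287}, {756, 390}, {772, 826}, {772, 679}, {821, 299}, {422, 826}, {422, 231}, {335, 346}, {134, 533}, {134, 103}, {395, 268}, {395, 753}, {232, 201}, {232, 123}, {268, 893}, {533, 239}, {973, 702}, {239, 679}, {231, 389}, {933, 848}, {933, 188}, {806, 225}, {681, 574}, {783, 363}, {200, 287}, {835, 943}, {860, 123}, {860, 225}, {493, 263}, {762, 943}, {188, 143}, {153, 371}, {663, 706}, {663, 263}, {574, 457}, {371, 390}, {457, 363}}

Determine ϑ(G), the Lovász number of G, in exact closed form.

83*cos(pi/83)/(cos(pi/83) + 1)

deg(215) = 2; N(215) = {809, 389}.
N(806) = {714, 225}, |N(806)| = 2.
N(134) = {533, 103}, |N(134)| = 2.
N(956) = {667, 266}, |N(956)| = 2.
Every vertex has degree 2 (N=83); a single 83-cycle (edge-transitive).
A has 42 distinct eigenvalues ≈ [2.0, 1.994272, 1.977121, 1.948645, 1.909008, 1.858436, 1.797219, 1.725708, 1.644312, 1.553498, 1.453785, 1.345745, 1.229997, 1.107203, 0.978068, 0.84333, 0.703762, 0.560163, 0.413355, 0.264179, 0.113491, -0.037848, -0.18897, -0.33901, -0.487108, -0.632415, -0.774101, -0.911352, -1.043383, -1.169438, -1.288794, -1.400768, -1.504719, -1.600051, -1.686218, -1.762726, -1.829138, -1.885072, -1.930209, -1.96429, -1.98712, -1.998568].
Lovász: ϑ = −83(-2*cos(pi/83))/(2+-(-1)*2*cos(pi/83)) = 83*cos(pi/83)/(cos(pi/83) + 1).
= 41.48513259… (decimal).
41 ≤ 83*cos(pi/83)/(cos(pi/83) + 1) ≤ 42: both strict.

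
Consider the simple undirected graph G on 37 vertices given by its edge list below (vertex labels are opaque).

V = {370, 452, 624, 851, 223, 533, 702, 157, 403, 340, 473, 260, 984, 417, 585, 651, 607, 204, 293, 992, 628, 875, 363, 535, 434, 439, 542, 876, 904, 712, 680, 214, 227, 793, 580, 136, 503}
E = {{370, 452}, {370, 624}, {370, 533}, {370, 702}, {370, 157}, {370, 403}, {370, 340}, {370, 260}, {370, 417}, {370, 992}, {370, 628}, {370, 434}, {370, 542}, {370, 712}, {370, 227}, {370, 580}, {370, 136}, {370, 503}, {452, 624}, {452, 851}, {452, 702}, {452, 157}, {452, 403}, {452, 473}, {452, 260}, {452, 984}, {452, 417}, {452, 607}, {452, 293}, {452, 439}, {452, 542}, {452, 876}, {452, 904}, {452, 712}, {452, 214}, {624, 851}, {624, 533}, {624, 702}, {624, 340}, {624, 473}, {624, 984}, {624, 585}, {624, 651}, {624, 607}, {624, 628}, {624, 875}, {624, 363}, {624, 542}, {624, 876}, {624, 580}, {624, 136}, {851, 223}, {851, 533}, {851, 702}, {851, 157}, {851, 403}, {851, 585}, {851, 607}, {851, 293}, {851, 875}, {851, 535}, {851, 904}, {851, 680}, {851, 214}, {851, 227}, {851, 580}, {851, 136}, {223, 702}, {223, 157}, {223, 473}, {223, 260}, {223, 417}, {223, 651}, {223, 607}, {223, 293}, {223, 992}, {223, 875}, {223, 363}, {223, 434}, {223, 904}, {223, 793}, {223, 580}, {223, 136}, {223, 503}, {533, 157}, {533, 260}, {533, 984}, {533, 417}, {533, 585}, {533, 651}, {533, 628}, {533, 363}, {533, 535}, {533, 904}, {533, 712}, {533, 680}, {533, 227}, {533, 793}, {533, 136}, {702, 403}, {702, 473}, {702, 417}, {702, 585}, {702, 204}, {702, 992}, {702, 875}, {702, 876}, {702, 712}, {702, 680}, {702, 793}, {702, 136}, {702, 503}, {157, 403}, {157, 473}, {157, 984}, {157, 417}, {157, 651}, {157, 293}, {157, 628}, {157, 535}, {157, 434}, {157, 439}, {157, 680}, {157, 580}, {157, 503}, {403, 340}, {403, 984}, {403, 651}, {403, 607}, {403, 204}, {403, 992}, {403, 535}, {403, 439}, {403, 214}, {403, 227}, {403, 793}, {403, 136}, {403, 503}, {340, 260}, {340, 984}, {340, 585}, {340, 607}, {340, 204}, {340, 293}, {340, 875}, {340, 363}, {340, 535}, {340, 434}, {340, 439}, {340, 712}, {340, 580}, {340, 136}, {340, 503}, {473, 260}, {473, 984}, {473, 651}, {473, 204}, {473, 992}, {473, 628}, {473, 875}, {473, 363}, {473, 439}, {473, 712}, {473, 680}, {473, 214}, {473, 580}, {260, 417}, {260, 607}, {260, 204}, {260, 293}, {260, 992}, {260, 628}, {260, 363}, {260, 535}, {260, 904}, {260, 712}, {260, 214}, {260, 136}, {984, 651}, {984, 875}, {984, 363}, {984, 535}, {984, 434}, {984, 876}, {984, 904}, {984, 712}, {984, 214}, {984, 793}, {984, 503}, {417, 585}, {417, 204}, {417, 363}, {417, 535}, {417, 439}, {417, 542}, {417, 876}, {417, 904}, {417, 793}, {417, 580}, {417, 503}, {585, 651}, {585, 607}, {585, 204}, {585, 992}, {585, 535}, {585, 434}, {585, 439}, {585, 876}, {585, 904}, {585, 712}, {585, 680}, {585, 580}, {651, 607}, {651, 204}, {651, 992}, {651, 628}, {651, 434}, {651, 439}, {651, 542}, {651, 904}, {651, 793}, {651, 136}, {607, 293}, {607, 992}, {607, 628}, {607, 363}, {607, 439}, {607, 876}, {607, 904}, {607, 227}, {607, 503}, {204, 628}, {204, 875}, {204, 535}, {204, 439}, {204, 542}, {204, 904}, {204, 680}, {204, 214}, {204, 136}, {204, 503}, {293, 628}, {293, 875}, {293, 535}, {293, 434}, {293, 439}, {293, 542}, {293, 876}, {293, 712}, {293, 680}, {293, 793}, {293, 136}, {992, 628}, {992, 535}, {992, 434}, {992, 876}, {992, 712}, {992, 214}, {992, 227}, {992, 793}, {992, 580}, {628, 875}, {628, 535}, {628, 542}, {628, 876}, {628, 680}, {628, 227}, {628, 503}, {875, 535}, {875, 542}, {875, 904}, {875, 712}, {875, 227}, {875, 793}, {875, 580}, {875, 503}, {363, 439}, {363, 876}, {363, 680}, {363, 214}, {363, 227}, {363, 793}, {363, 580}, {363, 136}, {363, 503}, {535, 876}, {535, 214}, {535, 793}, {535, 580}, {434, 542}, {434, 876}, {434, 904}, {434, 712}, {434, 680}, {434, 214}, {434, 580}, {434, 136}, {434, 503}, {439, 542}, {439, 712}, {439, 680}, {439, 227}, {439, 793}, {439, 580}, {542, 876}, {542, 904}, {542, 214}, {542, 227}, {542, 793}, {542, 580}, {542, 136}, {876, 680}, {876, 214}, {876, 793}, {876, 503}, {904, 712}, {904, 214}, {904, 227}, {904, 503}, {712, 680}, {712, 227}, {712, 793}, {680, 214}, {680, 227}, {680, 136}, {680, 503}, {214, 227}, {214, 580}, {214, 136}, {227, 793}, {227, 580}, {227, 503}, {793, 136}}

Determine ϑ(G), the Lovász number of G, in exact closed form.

sqrt(37)

deg(904) = 18; N(904) = {452, 851, 223, 533, 260, 984, 417, 585, 651, 607, 204, 875, 434, 542, 712, 214, 227, 503}.
deg(439) = 18; N(439) = {452, 157, 403, 340, 473, 417, 585, 651, 607, 204, 293, 363, 542, 712, 680, 227, 793, 580}.
N(452) = {370, 624, 851, 702, 157, 403, 473, 260, 984, 417, 607, 293, 439, 542, 876, 904, 712, 214}, |N(452)| = 18.
Vertex 434 has 18 neighbors: 370, 223, 157, 340, 984, 585, 651, 293, 992, 542, 876, 904, 712, 680, 214, 580, 136, 503.
deg(v) = 18 for all v (|V|=37); SR(37,18,8,9) — a Paley graph.
A has 3 distinct eigenvalues ≈ [18.0, 2.54138, -3.54138].
ϑ = −N·λ_min/(λ_max−λ_min) = −37·(-sqrt(37)/2 - 1/2)/(18−(-sqrt(37)/2 - 1/2)) = sqrt(37).
= 6.0827625… (decimal).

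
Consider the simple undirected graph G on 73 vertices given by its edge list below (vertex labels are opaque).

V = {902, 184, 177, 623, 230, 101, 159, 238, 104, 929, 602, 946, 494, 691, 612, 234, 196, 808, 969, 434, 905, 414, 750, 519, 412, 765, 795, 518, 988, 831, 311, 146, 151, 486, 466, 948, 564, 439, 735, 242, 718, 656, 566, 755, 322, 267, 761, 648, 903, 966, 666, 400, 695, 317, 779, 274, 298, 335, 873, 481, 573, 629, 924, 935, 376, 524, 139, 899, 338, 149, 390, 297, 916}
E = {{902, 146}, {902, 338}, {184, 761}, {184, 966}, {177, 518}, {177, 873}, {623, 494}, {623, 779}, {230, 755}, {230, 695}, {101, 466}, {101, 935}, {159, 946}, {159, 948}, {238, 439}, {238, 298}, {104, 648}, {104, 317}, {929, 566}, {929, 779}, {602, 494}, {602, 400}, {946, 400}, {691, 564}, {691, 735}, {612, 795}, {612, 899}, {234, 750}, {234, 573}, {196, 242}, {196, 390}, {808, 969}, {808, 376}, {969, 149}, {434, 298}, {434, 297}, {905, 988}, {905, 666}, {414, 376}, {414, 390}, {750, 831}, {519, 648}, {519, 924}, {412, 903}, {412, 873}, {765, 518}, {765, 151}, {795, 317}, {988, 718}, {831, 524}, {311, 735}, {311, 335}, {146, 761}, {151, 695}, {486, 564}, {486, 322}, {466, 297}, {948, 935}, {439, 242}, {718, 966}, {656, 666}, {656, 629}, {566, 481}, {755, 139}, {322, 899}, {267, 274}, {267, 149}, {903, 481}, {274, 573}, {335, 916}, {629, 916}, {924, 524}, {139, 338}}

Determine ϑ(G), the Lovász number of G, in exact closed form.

73*cos(pi/73)/(cos(pi/73) + 1)

Vertex 196 has 2 neighbors: 242, 390.
Vertex 234 has 2 neighbors: 750, 573.
Vertex 238 has 2 neighbors: 439, 298.
N(795) = {612, 317}, |N(795)| = 2.
Every vertex has degree 2 (N=73); this is C_{73}, the 73-cycle.
The 37 distinct eigenvalues: [2.0, 1.9926, 1.9704, 1.9337, 1.8826, 1.8176, 1.7392, 1.6478, 1.5443, 1.4293, 1.3038, 1.1686, 1.0247, 0.8733, 0.7154, 0.5522, 0.3849, 0.2148, 0.043, -0.129, -0.3001, -0.469, -0.6344, -0.7951, -0.9499, -1.0977, -1.2373, -1.3678, -1.4882, -1.5976, -1.6951, -1.7801, -1.8518, -1.9099, -1.9539, -1.9834, -1.9981].
With N=73: ϑ(G) = 73·(-(-1)*2*cos(pi/73))/(2−(-2*cos(pi/73))) = 73*cos(pi/73)/(cos(pi/73) + 1).
ϑ(G) ≈ 36.483095.
Sandwich: α(G)=36 ≤ ϑ(G)=73*cos(pi/73)/(cos(pi/73) + 1) ≤ χ(Ḡ)=37 (both strict).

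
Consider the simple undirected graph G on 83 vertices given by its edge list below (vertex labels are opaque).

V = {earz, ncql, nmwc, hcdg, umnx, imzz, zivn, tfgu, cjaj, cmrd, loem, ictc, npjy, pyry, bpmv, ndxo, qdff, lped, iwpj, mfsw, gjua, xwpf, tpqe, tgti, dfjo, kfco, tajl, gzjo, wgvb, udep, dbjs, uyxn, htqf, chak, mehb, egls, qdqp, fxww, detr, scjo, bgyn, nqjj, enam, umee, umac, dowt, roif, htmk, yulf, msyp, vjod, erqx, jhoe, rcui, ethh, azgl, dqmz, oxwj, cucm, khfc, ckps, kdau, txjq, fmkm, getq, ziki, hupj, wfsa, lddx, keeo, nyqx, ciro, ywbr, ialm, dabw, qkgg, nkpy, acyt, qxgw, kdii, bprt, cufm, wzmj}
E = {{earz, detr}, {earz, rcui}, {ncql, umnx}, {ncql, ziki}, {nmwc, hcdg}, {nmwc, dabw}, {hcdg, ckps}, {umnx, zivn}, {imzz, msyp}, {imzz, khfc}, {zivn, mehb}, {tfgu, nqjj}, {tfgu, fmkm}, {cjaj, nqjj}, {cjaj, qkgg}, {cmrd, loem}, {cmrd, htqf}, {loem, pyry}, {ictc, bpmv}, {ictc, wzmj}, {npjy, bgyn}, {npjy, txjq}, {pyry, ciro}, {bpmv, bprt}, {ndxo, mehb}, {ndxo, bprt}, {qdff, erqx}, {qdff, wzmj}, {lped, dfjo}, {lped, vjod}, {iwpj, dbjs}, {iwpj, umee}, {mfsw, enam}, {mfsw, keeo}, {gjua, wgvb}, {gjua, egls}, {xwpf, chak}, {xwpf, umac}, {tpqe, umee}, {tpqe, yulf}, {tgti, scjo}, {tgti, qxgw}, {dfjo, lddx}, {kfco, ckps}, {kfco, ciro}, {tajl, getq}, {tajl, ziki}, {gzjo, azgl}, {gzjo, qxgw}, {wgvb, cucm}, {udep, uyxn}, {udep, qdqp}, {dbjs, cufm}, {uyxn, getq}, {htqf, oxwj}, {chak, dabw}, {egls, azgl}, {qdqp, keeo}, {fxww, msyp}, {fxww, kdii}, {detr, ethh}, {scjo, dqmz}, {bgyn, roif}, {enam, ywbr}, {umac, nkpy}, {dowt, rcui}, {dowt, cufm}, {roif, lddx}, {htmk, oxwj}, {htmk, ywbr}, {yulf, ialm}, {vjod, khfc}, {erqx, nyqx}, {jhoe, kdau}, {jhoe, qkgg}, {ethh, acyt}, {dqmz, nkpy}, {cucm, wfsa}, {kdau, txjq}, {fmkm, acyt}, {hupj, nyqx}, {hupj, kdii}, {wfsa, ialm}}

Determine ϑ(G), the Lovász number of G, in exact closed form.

83*cos(pi/83)/(cos(pi/83) + 1)

deg(ictc) = 2; N(ictc) = {bpmv, wzmj}.
Vertex yulf has 2 neighbors: tpqe, ialm.
Vertex dowt has 2 neighbors: rcui, cufm.
deg(qkgg) = 2; N(qkgg) = {cjaj, jhoe}.
Regular of degree 2 on 83 vertices: connected 2-regular on 83 ⇒ C_{83}.
The 42 distinct eigenvalues: [2.0, 1.994272, 1.977121, 1.948645, 1.909008, 1.858436, 1.797219, 1.725708, 1.644312, 1.553498, 1.453785, 1.345745, 1.229997, 1.107203, 0.978068, 0.84333, 0.703762, 0.560163, 0.413355, 0.264179, 0.113491, -0.037848, -0.18897, -0.33901, -0.487108, -0.632415, -0.774101, -0.911352, -1.043383, -1.169438, -1.288794, -1.400768, -1.504719, -1.600051, -1.686218, -1.762726, -1.829138, -1.885072, -1.930209, -1.96429, -1.98712, -1.998568].
ϑ = −N·λ_min/(λ_max−λ_min) = −83·(-2*cos(pi/83))/(2−(-2*cos(pi/83))) = 83*cos(pi/83)/(cos(pi/83) + 1).
≈ 41.485133 (to 6 d.p.).
Lovász sandwich 41 ≤ 83*cos(pi/83)/(cos(pi/83) + 1) ≤ 42: both strict.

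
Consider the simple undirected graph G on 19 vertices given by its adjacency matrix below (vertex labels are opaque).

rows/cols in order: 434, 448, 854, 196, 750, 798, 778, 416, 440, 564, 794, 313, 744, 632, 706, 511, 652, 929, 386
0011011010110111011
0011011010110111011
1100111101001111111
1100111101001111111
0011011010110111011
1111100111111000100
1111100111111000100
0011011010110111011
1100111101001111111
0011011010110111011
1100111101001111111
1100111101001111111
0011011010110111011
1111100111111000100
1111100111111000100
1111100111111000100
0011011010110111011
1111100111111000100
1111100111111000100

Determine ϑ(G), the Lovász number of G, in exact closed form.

7

N(386) = {434, 448, 854, 196, 750, 416, 440, 564, 794, 313, 744, 652}, |N(386)| = 12.
deg(448) = 12; N(448) = {854, 196, 798, 778, 440, 794, 313, 632, 706, 511, 929, 386}.
Vertex 750 has 12 neighbors: 854, 196, 798, 778, 440, 794, 313, 632, 706, 511, 929, 386.
N(632) = {434, 448, 854, 196, 750, 416, 440, 564, 794, 313, 744, 652}, |N(632)| = 12.
Complete multipartite on [7, 7, 5]: sandwich collapses at ϑ=7.
Numerically 7.00000000.
Lovász sandwich 7 ≤ 7 ≤ 7: collapsed.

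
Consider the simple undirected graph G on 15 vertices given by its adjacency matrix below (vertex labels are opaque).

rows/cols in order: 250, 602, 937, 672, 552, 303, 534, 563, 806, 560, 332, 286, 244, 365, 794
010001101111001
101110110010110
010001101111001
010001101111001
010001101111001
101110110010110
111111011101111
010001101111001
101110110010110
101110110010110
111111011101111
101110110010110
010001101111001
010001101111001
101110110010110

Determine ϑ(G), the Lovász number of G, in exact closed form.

7

Vertex 563 has 8 neighbors: 602, 303, 534, 806, 560, 332, 286, 794.
Vertex 552 has 8 neighbors: 602, 303, 534, 806, 560, 332, 286, 794.
N(303) = {250, 937, 672, 552, 534, 563, 332, 244, 365}, |N(303)| = 9.
N(672) = {602, 303, 534, 806, 560, 332, 286, 794}, |N(672)| = 8.
G = K_{7,6,2}: α = 7 = χ(Ḡ), so ϑ = 7.
= 7.00000… (decimal).
α=7, χ(Ḡ)=7; ϑ=7 lies between (collapsed).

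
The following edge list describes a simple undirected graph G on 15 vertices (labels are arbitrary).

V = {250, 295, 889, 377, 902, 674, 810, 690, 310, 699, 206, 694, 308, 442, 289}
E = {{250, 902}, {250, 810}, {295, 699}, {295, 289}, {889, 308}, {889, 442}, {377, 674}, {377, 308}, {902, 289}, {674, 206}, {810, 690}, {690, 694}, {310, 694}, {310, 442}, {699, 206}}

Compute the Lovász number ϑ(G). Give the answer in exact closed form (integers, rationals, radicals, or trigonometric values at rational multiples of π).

deg(902) = 2; N(902) = {250, 289}.
deg(810) = 2; N(810) = {250, 690}.
N(674) = {377, 206}, |N(674)| = 2.
N(699) = {295, 206}, |N(699)| = 2.
Every vertex has degree 2 (N=15); the odd cycle C_{15}.
spec(A) ≈ [2.0, 1.827, 1.338, 0.618, -0.209, -1.0, -1.618, -1.956] (distinct, 3 d.p.).
With N=15: ϑ(G) = 15·(-(-1)*2*cos(pi/15))/(2−(-2*cos(pi/15))) = 15*cos(pi/15)/(cos(pi/15) + 1).
= 7.417148248… (decimal).
Sandwich: α(G)=7 ≤ ϑ(G)=15*cos(pi/15)/(cos(pi/15) + 1) ≤ χ(Ḡ)=8 (both strict).

15*cos(pi/15)/(cos(pi/15) + 1)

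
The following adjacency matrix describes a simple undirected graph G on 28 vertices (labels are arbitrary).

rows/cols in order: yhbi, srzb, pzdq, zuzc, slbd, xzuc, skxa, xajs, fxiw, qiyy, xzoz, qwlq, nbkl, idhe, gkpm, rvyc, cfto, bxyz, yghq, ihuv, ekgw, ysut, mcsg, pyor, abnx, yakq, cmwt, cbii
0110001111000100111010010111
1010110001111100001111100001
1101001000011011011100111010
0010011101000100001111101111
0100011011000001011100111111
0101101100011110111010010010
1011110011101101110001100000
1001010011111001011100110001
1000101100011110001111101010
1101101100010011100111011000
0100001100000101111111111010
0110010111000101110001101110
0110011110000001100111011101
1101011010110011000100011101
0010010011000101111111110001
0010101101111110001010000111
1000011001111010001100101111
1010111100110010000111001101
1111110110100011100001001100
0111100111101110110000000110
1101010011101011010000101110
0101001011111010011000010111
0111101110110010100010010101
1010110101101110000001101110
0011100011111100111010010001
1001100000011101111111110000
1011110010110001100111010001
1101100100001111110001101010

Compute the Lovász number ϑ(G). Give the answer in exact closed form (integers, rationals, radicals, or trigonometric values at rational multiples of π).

deg(cbii) = 15; N(cbii) = {yhbi, srzb, zuzc, slbd, xajs, nbkl, idhe, gkpm, rvyc, cfto, bxyz, ysut, mcsg, abnx, cmwt}.
deg(yhbi) = 15; N(yhbi) = {srzb, pzdq, skxa, xajs, fxiw, qiyy, idhe, cfto, bxyz, yghq, ekgw, pyor, yakq, cmwt, cbii}.
deg(skxa) = 15; N(skxa) = {yhbi, pzdq, zuzc, slbd, xzuc, fxiw, qiyy, xzoz, nbkl, idhe, rvyc, cfto, bxyz, ysut, mcsg}.
N(rvyc) = {pzdq, slbd, skxa, xajs, qiyy, xzoz, qwlq, nbkl, idhe, gkpm, yghq, ekgw, yakq, cmwt, cbii}, |N(rvyc)| = 15.
Regular of degree 15 on 28 vertices: this is K(8,2), the Kneser graph.
spec(A) ≈ [15.0, 1.0, -5.0] (distinct, 4 d.p.).
Lovász (edge-transitive): ϑ = −28·(-5)/((15)−(-5)) = 7.
= 7.000000000… (decimal).

7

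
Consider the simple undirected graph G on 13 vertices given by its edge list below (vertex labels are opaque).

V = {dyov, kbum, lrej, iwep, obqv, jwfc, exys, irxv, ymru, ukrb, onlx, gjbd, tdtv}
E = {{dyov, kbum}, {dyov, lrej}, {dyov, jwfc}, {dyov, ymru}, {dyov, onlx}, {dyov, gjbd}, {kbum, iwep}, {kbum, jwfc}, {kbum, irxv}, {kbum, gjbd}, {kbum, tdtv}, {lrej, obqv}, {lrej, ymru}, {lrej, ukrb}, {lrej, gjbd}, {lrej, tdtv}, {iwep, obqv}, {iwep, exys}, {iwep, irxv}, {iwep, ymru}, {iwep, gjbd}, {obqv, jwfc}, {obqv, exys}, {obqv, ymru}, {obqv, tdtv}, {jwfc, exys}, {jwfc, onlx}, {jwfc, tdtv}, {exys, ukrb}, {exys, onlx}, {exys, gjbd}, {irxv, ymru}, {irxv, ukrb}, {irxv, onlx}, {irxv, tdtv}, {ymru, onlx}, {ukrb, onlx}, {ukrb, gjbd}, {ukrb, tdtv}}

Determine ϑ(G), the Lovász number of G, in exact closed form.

sqrt(13)

N(onlx) = {dyov, jwfc, exys, irxv, ymru, ukrb}, |N(onlx)| = 6.
Vertex dyov has 6 neighbors: kbum, lrej, jwfc, ymru, onlx, gjbd.
N(iwep) = {kbum, obqv, exys, irxv, ymru, gjbd}, |N(iwep)| = 6.
Vertex irxv has 6 neighbors: kbum, iwep, ymru, ukrb, onlx, tdtv.
Every vertex has degree 6 (N=13); strongly regular (13,6,2,3).
Distinct eigenvalues (to 6 d.p.): [6.0, 1.302776, -2.302776].
ϑ = −N·λ_min/(λ_max−λ_min) = −13·(-sqrt(13)/2 - 1/2)/(6−(-sqrt(13)/2 - 1/2)) = sqrt(13).
ϑ(G) ≈ 3.6056.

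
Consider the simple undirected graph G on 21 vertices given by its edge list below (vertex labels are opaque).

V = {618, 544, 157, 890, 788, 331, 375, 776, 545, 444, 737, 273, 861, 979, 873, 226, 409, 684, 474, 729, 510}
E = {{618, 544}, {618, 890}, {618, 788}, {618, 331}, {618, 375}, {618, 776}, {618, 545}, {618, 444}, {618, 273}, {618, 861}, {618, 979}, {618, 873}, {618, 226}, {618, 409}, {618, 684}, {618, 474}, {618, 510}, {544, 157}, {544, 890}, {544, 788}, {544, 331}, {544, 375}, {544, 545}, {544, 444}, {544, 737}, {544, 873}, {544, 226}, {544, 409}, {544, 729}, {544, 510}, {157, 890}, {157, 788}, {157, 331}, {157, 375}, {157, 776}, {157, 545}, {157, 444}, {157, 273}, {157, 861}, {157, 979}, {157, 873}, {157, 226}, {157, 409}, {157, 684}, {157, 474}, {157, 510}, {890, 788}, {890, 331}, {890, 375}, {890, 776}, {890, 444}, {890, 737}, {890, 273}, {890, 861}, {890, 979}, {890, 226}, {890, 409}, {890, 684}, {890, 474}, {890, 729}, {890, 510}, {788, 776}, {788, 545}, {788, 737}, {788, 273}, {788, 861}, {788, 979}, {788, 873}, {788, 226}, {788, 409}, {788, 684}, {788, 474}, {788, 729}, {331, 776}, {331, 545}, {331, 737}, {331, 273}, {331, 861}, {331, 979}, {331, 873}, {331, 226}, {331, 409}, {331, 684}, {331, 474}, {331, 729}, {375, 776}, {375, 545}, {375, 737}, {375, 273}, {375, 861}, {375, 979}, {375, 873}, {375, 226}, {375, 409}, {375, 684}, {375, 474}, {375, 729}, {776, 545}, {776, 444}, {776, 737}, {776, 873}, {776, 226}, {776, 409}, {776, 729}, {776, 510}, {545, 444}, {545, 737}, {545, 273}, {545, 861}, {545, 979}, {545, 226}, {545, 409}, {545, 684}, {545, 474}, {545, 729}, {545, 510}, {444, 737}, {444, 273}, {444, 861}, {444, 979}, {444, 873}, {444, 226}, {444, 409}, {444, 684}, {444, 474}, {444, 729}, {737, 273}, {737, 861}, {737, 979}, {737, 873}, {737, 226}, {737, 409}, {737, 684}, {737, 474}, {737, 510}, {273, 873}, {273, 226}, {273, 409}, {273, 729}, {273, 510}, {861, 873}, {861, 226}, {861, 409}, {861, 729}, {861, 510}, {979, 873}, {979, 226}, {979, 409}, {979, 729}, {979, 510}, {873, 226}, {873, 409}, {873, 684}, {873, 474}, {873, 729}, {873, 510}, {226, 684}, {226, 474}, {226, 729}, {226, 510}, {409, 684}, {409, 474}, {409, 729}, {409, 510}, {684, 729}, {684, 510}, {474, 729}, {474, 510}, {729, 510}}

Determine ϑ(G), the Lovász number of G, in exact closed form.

7

N(444) = {618, 544, 157, 890, 776, 545, 737, 273, 861, 979, 873, 226, 409, 684, 474, 729}, |N(444)| = 16.
deg(226) = 19; N(226) = {618, 544, 157, 890, 788, 331, 375, 776, 545, 444, 737, 273, 861, 979, 873, 684, 474, 729, 510}.
N(544) = {618, 157, 890, 788, 331, 375, 545, 444, 737, 873, 226, 409, 729, 510}, |N(544)| = 14.
Vertex 331 has 16 neighbors: 618, 544, 157, 890, 776, 545, 737, 273, 861, 979, 873, 226, 409, 684, 474, 729.
Complete 5-partite, parts [7, 5, 4, 3, 2]: perfect, ϑ = α = 7.
≈ 7.0000 (to 4 d.p.).
Lovász sandwich 7 ≤ 7 ≤ 7: collapsed.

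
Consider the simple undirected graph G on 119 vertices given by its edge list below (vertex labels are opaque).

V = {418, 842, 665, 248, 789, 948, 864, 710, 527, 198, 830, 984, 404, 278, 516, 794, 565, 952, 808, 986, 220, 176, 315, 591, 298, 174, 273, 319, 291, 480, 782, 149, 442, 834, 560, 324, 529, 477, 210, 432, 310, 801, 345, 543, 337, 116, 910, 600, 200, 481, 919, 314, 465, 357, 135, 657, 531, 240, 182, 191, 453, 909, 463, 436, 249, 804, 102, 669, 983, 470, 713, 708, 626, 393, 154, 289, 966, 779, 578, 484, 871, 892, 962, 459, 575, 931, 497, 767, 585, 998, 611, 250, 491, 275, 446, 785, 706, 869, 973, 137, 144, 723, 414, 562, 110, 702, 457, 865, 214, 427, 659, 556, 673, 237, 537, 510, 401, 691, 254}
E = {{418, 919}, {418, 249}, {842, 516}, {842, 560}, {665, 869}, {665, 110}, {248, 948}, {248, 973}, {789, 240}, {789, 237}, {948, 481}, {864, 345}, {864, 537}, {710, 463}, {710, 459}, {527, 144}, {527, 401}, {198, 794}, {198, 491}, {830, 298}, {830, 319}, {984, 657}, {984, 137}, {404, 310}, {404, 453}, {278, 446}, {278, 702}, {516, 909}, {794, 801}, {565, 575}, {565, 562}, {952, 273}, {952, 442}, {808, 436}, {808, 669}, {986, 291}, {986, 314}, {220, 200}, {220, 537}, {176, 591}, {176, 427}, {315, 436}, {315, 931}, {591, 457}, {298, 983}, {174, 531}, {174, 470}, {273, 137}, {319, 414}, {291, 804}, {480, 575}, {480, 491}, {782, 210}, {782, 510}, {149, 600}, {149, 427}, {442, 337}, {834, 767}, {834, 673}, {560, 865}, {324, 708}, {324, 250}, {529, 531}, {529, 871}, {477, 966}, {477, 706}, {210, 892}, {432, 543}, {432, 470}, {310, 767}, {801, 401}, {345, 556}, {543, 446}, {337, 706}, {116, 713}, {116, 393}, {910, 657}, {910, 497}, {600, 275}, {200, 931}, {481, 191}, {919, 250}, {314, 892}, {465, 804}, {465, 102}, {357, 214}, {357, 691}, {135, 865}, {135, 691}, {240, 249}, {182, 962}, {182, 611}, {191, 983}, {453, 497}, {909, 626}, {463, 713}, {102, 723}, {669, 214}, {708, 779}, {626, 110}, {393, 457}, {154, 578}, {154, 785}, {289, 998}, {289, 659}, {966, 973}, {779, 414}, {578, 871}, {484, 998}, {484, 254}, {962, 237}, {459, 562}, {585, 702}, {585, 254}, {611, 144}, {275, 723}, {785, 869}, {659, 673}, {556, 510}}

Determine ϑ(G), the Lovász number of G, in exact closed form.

Vertex 708 has 2 neighbors: 324, 779.
deg(135) = 2; N(135) = {865, 691}.
deg(830) = 2; N(830) = {298, 319}.
deg(952) = 2; N(952) = {273, 442}.
Regular of degree 2 on 119 vertices: connected 2-regular on 119 ⇒ C_{119}.
spec(A) ≈ [2.0, 1.99721, 1.98886, 1.97496, 1.95556, 1.93071, 1.90047, 1.86494, 1.82422, 1.7784, 1.72763, 1.67205, 1.6118, 1.54707, 1.47802, 1.40485, 1.32776, 1.24698, 1.16272, 1.07522, 0.98472, 0.89148, 0.79575, 0.6978, 0.59791, 0.49636, 0.39342, 0.28938, 0.18454, 0.07918, -0.0264, -0.1319, -0.23704, -0.34152, -0.44504, -0.54733, -0.64808, -0.74704, -0.84391, -0.93843, -1.03033, -1.11936, -1.20527, -1.28782, -1.36678, -1.44194, -1.51307, -1.57999, -1.6425, -1.70043, -1.75363, -1.80194, -1.84522, -1.88337, -1.91626, -1.94381, -1.96595, -1.9826, -1.99373, -1.9993] (distinct, 5 d.p.).
λ_max=2, λ_min=-2*cos(pi/119); ϑ = −119·λ_min/(λ_max−λ_min) = 119*cos(pi/119)/(cos(pi/119) + 1).
= 59.4896… (decimal).
α=59, χ(Ḡ)=60; ϑ=119*cos(pi/119)/(cos(pi/119) + 1) lies between (both strict).

119*cos(pi/119)/(cos(pi/119) + 1)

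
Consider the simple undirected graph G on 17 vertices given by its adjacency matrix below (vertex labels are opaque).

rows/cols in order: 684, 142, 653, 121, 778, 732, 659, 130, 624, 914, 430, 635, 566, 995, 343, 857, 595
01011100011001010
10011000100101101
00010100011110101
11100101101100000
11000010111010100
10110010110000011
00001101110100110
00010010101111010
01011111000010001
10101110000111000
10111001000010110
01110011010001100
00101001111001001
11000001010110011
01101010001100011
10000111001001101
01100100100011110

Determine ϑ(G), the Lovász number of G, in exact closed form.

N(684) = {142, 121, 778, 732, 914, 430, 995, 857}, |N(684)| = 8.
deg(566) = 8; N(566) = {653, 778, 130, 624, 914, 430, 995, 595}.
N(142) = {684, 121, 778, 624, 635, 995, 343, 595}, |N(142)| = 8.
Vertex 343 has 8 neighbors: 142, 653, 778, 659, 430, 635, 857, 595.
G on 17 vertices is 8-regular; SR(17,8,3,4) — a Paley graph.
spec(A) ≈ [8.0, 1.562, -2.562] (distinct, 3 d.p.).
With N=17: ϑ(G) = 17·(-(-sqrt(17)/2 - 1/2))/(8−(-sqrt(17)/2 - 1/2)) = sqrt(17).
≈ 4.12311 (to 5 d.p.).

sqrt(17)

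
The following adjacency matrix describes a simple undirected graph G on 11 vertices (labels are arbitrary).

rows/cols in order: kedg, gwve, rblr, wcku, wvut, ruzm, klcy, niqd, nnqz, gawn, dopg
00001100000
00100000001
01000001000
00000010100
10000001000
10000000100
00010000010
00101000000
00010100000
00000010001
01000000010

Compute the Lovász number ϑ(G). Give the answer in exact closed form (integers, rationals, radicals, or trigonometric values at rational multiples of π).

11*cos(pi/11)/(cos(pi/11) + 1)

deg(niqd) = 2; N(niqd) = {rblr, wvut}.
Vertex gawn has 2 neighbors: klcy, dopg.
N(gwve) = {rblr, dopg}, |N(gwve)| = 2.
N(rblr) = {gwve, niqd}, |N(rblr)| = 2.
Every vertex has degree 2 (N=11); connected 2-regular on 11 ⇒ C_{11}.
The 6 distinct eigenvalues: [2.0, 1.682507, 0.83083, -0.28463, -1.309721, -1.918986].
Lovász: ϑ = −11(-2*cos(pi/11))/(2+-(-1)*2*cos(pi/11)) = 11*cos(pi/11)/(cos(pi/11) + 1).
Numerically 5.386303.
Lovász sandwich 5 ≤ 11*cos(pi/11)/(cos(pi/11) + 1) ≤ 6: both strict.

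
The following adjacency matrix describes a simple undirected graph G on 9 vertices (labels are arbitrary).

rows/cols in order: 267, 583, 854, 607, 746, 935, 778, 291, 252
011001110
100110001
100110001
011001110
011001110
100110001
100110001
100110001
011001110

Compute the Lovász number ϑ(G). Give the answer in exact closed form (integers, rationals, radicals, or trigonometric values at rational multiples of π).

Vertex 935 has 4 neighbors: 267, 607, 746, 252.
N(778) = {267, 607, 746, 252}, |N(778)| = 4.
deg(583) = 4; N(583) = {267, 607, 746, 252}.
deg(252) = 5; N(252) = {583, 854, 935, 778, 291}.
2 parts of sizes [5, 4]; α(G) = 5 = ϑ (perfect).
= 5.000000000… (decimal).
Sandwich: α(G)=5 ≤ ϑ(G)=5 ≤ χ(Ḡ)=5 (collapsed).

5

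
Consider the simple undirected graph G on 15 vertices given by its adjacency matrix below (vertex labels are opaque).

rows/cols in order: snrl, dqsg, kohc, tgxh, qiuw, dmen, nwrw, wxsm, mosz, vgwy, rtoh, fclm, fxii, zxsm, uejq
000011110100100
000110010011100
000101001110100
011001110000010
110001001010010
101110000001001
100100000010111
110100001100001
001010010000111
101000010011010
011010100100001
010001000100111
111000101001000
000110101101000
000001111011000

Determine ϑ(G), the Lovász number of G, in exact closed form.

N(rtoh) = {dqsg, kohc, qiuw, nwrw, vgwy, uejq}, |N(rtoh)| = 6.
deg(fclm) = 6; N(fclm) = {dqsg, dmen, vgwy, fxii, zxsm, uejq}.
N(snrl) = {qiuw, dmen, nwrw, wxsm, vgwy, fxii}, |N(snrl)| = 6.
deg(kohc) = 6; N(kohc) = {tgxh, dmen, mosz, vgwy, rtoh, fxii}.
6-regular, N=15; this is K(6,2), the Kneser graph.
A has 3 distinct eigenvalues ≈ [6.0, 1.0, -3.0].
With N=15: ϑ(G) = 15·(-1*(-3))/(6−(-3)) = 5.
Numerically 5.000000.

5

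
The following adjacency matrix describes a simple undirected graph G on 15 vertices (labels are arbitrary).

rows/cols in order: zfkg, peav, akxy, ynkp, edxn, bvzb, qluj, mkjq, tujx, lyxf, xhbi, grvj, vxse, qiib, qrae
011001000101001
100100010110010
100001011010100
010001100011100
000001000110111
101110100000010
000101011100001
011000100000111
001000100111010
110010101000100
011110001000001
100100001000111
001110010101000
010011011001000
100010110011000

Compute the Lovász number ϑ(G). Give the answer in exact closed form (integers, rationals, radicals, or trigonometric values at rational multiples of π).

deg(akxy) = 6; N(akxy) = {zfkg, bvzb, mkjq, tujx, xhbi, vxse}.
deg(grvj) = 6; N(grvj) = {zfkg, ynkp, tujx, vxse, qiib, qrae}.
N(vxse) = {akxy, ynkp, edxn, mkjq, lyxf, grvj}, |N(vxse)| = 6.
Vertex qluj has 6 neighbors: ynkp, bvzb, mkjq, tujx, lyxf, qrae.
Regular of degree 6 on 15 vertices: this is K(6,2), the Kneser graph.
The 3 distinct eigenvalues: [6.0, 1.0, -3.0].
−15·(-3) / ((6)−(-3)) = 5 = ϑ(G).
≈ 5.0000 (to 4 d.p.).

5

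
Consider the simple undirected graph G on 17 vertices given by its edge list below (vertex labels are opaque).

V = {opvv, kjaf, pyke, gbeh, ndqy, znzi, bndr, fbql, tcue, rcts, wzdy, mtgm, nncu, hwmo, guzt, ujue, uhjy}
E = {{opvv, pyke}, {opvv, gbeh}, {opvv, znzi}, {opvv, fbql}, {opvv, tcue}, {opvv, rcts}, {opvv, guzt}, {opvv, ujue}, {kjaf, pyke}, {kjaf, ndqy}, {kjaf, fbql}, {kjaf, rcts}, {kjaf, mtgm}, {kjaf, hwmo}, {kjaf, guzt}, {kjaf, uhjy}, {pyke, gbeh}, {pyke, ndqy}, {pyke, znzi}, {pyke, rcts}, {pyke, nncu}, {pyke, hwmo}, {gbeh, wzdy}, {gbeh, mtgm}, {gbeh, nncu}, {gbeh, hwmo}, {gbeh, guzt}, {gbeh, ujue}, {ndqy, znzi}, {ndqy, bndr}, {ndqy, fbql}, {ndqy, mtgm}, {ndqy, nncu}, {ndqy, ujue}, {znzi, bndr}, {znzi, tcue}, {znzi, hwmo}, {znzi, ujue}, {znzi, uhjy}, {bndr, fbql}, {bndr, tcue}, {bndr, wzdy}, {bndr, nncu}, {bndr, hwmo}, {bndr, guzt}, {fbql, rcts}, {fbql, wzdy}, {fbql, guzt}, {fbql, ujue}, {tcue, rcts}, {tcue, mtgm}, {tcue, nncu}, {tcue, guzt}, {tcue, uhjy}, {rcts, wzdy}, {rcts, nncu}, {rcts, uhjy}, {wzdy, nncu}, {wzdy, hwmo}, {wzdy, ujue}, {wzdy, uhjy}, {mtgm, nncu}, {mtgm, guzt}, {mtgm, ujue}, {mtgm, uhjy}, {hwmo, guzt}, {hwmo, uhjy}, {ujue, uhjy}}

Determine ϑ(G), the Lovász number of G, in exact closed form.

Vertex ndqy has 8 neighbors: kjaf, pyke, znzi, bndr, fbql, mtgm, nncu, ujue.
deg(opvv) = 8; N(opvv) = {pyke, gbeh, znzi, fbql, tcue, rcts, guzt, ujue}.
N(wzdy) = {gbeh, bndr, fbql, rcts, nncu, hwmo, ujue, uhjy}, |N(wzdy)| = 8.
deg(guzt) = 8; N(guzt) = {opvv, kjaf, gbeh, bndr, fbql, tcue, mtgm, hwmo}.
G on 17 vertices is 8-regular; strongly regular (17,8,3,4).
A has 3 distinct eigenvalues ≈ [8.0, 1.562, -2.562].
Lovász (edge-transitive): ϑ = −17·(-sqrt(17)/2 - 1/2)/((8)−(-sqrt(17)/2 - 1/2)) = sqrt(17).
= 4.1231056… (decimal).

sqrt(17)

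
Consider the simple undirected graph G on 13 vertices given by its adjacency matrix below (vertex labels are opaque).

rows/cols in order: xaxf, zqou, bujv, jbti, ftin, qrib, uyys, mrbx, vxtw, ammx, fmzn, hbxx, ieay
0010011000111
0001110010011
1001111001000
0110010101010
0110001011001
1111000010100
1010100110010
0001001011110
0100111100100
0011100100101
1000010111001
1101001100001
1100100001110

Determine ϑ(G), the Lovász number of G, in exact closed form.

deg(mrbx) = 6; N(mrbx) = {jbti, uyys, vxtw, ammx, fmzn, hbxx}.
Vertex ieay has 6 neighbors: xaxf, zqou, ftin, ammx, fmzn, hbxx.
N(bujv) = {xaxf, jbti, ftin, qrib, uyys, ammx}, |N(bujv)| = 6.
N(qrib) = {xaxf, zqou, bujv, jbti, vxtw, fmzn}, |N(qrib)| = 6.
6-regular, N=13; Paley(13): SR with (k,λ,μ)=(6,2,3).
spec(A) ≈ [6.0, 1.302776, -2.302776] (distinct, 6 d.p.).
Lovász: ϑ = −13(-sqrt(13)/2 - 1/2)/(6+-(-sqrt(13)/2 - 1/2)) = sqrt(13).
Numerically 3.6055513.

sqrt(13)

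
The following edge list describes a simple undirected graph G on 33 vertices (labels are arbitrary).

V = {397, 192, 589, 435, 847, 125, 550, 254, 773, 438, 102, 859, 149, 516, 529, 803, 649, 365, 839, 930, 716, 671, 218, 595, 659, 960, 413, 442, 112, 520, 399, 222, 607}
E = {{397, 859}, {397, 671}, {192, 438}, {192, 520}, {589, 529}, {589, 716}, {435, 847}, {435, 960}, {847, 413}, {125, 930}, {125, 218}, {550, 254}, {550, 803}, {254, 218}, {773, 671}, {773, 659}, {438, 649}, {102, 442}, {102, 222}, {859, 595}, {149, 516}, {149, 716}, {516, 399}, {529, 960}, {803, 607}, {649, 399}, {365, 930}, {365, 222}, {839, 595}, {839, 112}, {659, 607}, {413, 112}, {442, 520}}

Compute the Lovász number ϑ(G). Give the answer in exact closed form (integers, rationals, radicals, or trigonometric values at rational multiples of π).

N(803) = {550, 607}, |N(803)| = 2.
N(595) = {859, 839}, |N(595)| = 2.
Vertex 125 has 2 neighbors: 930, 218.
Vertex 192 has 2 neighbors: 438, 520.
G on 33 vertices is 2-regular; this is C_{33}, the 33-cycle.
The 17 distinct eigenvalues: [2.0, 1.96386, 1.85674, 1.68251, 1.44747, 1.16011, 0.83083, 0.47152, 0.09516, -0.28463, -0.65414, -1.0, -1.30972, -1.57211, -1.77767, -1.91899, -1.99094].
Lovász (edge-transitive): ϑ = −33·(-2*cos(pi/33))/((2)−(-2*cos(pi/33))) = 33*cos(pi/33)/(cos(pi/33) + 1).
Numerically 16.46255859.
α=16, χ(Ḡ)=17; ϑ=33*cos(pi/33)/(cos(pi/33) + 1) lies between (both strict).

33*cos(pi/33)/(cos(pi/33) + 1)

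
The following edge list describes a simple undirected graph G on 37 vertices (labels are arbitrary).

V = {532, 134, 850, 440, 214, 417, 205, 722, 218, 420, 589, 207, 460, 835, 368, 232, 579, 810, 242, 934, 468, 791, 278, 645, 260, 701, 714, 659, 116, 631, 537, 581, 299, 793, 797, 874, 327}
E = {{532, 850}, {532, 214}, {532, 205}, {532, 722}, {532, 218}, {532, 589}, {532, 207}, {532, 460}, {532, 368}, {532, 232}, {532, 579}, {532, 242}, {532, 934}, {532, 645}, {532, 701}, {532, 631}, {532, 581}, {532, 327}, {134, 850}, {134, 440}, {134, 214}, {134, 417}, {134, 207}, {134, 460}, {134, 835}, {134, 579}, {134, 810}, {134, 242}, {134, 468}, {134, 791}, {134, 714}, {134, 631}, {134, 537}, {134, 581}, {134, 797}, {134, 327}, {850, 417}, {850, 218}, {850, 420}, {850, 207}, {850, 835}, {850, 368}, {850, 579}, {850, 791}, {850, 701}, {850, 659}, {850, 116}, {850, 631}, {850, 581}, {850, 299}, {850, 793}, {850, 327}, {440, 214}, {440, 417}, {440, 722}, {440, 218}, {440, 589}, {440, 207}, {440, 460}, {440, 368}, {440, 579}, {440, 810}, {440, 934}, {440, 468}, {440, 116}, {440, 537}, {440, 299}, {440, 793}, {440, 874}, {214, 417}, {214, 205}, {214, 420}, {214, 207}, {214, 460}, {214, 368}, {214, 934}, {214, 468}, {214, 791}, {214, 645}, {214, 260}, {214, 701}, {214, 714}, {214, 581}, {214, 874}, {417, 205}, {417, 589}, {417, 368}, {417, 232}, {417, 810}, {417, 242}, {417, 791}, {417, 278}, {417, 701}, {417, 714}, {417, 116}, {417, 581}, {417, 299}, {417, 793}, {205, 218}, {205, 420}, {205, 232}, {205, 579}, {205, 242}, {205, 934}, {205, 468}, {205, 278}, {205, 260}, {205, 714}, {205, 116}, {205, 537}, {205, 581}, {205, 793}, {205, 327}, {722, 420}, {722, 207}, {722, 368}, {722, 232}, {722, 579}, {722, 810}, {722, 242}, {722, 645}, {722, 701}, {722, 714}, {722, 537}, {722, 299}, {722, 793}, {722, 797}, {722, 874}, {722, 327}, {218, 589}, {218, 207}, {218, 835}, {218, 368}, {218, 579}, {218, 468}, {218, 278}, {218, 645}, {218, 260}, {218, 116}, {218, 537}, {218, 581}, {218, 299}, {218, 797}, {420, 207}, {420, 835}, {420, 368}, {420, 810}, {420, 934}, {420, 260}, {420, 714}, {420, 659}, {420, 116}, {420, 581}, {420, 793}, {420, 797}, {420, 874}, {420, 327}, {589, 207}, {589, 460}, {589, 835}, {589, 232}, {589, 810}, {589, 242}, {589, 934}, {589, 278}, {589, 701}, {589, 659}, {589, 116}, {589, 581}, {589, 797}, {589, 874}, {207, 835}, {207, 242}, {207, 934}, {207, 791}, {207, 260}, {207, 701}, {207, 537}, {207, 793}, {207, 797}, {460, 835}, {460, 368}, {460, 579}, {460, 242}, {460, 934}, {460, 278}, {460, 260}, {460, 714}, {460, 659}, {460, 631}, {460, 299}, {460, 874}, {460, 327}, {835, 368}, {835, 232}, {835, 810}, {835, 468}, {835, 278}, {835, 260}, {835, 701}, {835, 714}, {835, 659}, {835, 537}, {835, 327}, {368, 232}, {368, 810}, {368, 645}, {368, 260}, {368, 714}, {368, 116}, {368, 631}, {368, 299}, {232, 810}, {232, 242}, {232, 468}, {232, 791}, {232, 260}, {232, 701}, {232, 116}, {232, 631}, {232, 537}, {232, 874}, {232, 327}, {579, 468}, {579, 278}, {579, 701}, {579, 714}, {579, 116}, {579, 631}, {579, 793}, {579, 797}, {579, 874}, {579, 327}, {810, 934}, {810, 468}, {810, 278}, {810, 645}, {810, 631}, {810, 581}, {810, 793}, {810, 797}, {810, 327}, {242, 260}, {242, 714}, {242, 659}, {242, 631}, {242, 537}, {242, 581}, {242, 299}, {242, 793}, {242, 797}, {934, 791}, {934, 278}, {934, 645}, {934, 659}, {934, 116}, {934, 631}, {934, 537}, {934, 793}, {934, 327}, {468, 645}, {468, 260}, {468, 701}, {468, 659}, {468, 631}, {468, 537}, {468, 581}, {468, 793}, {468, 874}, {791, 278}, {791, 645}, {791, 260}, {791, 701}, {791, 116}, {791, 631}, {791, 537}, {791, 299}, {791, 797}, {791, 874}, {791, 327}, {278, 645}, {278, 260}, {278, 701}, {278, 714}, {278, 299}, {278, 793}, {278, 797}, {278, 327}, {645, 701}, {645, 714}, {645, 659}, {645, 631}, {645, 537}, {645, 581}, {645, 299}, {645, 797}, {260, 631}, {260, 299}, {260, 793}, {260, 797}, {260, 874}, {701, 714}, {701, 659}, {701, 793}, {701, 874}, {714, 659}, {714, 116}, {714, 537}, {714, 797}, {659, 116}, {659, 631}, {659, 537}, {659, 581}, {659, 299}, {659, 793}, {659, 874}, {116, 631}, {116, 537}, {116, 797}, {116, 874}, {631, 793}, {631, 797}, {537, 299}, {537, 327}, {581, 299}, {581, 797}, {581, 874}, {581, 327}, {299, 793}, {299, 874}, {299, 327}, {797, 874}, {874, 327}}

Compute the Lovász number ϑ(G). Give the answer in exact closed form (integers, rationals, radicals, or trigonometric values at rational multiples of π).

sqrt(37)

deg(278) = 18; N(278) = {417, 205, 218, 589, 460, 835, 579, 810, 934, 791, 645, 260, 701, 714, 299, 793, 797, 327}.
deg(368) = 18; N(368) = {532, 850, 440, 214, 417, 722, 218, 420, 460, 835, 232, 810, 645, 260, 714, 116, 631, 299}.
Vertex 934 has 18 neighbors: 532, 440, 214, 205, 420, 589, 207, 460, 810, 791, 278, 645, 659, 116, 631, 537, 793, 327.
N(134) = {850, 440, 214, 417, 207, 460, 835, 579, 810, 242, 468, 791, 714, 631, 537, 581, 797, 327}, |N(134)| = 18.
18-regular, N=37; Paley(37): SR with (k,λ,μ)=(18,8,9).
Distinct eigenvalues (to 4 d.p.): [18.0, 2.5414, -3.5414].
Lovász (edge-transitive): ϑ = −37·(-sqrt(37)/2 - 1/2)/((18)−(-sqrt(37)/2 - 1/2)) = sqrt(37).
Numerically 6.082763.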